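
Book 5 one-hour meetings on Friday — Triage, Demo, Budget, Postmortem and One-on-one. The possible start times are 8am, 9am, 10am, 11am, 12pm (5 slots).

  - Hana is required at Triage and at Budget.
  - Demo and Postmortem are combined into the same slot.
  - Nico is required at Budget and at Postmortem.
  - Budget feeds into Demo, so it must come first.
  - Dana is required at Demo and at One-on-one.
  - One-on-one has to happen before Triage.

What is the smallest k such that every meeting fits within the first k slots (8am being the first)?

The precedence chain requires at least 2 distinct slots.
2 works (last occupied slot: 9am): for example Postmortem in 9am, Budget in 8am, One-on-one in 8am, Demo in 9am, Triage in 9am.

2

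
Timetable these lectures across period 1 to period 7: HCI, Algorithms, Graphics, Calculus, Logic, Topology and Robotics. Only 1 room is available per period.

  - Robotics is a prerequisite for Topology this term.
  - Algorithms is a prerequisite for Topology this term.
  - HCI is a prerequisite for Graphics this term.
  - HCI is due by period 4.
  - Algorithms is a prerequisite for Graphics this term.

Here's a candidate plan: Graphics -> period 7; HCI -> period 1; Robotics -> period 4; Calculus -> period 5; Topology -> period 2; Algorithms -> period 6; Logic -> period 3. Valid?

Invalid. Algorithms is a prerequisite for Topology this term.

Robotics is a prerequisite for Topology this term — violated.
Only 1 room is available per period — holds.
Algorithms is a prerequisite for Graphics this term — holds.
HCI is due by period 4 — holds.
HCI is a prerequisite for Graphics this term — holds.
Algorithms is a prerequisite for Topology this term — violated.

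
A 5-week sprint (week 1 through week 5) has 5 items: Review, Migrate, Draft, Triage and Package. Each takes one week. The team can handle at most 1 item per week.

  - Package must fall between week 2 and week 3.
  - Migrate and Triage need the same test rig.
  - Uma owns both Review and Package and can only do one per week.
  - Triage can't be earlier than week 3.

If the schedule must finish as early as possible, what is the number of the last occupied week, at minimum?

With at most 1 per week and 5 tasks, at least 5 weeks are needed.
Triage can't be placed before week 3, so the schedule must run through at least week 3.
5 works (last occupied week: week 5): for example Draft=week 5; Migrate=week 4; Review=week 1; Triage=week 3; Package=week 2.

5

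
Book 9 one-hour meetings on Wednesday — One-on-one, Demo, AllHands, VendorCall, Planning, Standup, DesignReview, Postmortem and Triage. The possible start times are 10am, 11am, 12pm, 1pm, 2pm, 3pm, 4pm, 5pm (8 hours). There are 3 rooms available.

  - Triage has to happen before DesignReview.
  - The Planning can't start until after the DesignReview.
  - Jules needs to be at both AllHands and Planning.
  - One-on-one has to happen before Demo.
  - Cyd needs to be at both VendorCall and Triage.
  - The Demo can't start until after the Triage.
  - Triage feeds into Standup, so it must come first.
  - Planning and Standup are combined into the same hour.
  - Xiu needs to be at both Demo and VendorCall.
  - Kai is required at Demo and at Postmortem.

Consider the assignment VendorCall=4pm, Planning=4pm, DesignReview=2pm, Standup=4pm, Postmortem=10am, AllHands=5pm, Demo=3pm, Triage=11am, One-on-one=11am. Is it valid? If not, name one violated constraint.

Yes

Kai is required at Demo and at Postmortem — holds.
Planning and Standup are combined into the same hour — holds.
Cyd needs to be at both VendorCall and Triage — holds.
Triage feeds into Standup, so it must come first — holds.
The Demo can't start until after the Triage — holds.
Jules needs to be at both AllHands and Planning — holds.
Xiu needs to be at both Demo and VendorCall — holds.
The Planning can't start until after the DesignReview — holds.
One-on-one has to happen before Demo — holds.
There are 3 rooms available — holds.
Triage has to happen before DesignReview — holds.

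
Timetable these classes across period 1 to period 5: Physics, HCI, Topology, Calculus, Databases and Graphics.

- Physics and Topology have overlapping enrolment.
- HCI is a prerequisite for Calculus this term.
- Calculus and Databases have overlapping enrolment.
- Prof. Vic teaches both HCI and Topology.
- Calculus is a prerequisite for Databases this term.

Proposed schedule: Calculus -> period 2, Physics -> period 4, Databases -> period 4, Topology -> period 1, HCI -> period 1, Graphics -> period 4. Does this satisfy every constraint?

No — it violates: Prof. Vic teaches both HCI and Topology

Calculus and Databases have overlapping enrolment — holds.
Physics and Topology have overlapping enrolment — holds.
HCI is a prerequisite for Calculus this term — holds.
Prof. Vic teaches both HCI and Topology — violated.
Calculus is a prerequisite for Databases this term — holds.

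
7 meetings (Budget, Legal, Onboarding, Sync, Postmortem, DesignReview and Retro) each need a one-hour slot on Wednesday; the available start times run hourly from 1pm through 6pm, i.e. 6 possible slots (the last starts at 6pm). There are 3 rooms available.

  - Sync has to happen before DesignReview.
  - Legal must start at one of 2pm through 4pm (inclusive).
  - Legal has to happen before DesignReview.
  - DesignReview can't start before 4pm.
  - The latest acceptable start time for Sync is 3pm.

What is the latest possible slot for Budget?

6pm

Budget at 6pm is achievable: Retro -> 2pm; Postmortem -> 1pm; Budget -> 6pm; Onboarding -> 1pm; Legal -> 2pm; Sync -> 1pm; DesignReview -> 4pm.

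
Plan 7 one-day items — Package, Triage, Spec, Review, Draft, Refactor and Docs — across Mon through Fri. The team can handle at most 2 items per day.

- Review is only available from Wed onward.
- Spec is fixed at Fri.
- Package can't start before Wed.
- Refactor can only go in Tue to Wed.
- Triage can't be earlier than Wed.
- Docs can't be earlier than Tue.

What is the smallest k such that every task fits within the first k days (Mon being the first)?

5

With at most 2 per day and 7 tasks, at least 4 days are needed.
Spec can't be placed before Fri — that is day 5 counting from Mon — so the schedule must run through at least 5 days.
5 works (last occupied day: Fri): for example Draft=Mon, Triage=Wed, Spec=Fri, Package=Wed, Docs=Tue, Refactor=Tue, Review=Thu.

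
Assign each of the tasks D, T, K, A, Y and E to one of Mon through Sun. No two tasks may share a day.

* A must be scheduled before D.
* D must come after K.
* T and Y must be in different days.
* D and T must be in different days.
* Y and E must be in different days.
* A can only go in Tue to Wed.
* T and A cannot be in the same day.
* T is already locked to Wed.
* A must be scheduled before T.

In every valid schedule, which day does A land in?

A's window is Tue–Wed.
T is fixed at Wed, and A can't share a day with T.
So A must be Tue.

Tue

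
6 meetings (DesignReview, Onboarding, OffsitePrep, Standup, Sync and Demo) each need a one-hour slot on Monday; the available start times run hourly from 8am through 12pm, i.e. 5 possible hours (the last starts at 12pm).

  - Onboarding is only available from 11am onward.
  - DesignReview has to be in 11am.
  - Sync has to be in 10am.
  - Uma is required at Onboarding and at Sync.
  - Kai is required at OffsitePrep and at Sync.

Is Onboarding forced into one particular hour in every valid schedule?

No

Onboarding can be 11am (e.g. Standup in 8am, Sync in 10am, DesignReview in 11am, OffsitePrep in 8am, Demo in 8am, Onboarding in 11am) or 12pm (e.g. Demo in 8am; DesignReview in 11am; OffsitePrep in 8am; Standup in 8am; Sync in 10am; Onboarding in 12pm).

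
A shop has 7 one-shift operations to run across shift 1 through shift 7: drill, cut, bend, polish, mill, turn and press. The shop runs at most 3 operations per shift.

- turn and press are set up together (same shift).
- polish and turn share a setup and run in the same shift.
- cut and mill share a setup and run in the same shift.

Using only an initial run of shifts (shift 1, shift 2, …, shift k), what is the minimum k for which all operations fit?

3 shifts

With at most 3 per shift and 7 operations, at least 3 shifts are needed.
3 works (last occupied shift: shift 3): for example mill in shift 1; cut in shift 1; turn in shift 3; drill in shift 1; bend in shift 2; polish in shift 3; press in shift 3.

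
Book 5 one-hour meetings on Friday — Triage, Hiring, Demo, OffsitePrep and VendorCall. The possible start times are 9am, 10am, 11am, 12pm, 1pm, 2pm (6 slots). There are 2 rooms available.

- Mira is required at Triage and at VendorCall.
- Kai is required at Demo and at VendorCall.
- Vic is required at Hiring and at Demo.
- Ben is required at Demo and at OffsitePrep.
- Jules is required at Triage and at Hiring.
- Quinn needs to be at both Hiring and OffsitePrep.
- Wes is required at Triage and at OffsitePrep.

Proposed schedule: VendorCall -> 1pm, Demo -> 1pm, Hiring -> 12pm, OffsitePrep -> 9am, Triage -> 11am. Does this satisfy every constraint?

No. Kai is required at Demo and at VendorCall is not satisfied.

Quinn needs to be at both Hiring and OffsitePrep — holds.
Wes is required at Triage and at OffsitePrep — holds.
There are 2 rooms available — holds.
Jules is required at Triage and at Hiring — holds.
Vic is required at Hiring and at Demo — holds.
Ben is required at Demo and at OffsitePrep — holds.
Mira is required at Triage and at VendorCall — holds.
Kai is required at Demo and at VendorCall — violated.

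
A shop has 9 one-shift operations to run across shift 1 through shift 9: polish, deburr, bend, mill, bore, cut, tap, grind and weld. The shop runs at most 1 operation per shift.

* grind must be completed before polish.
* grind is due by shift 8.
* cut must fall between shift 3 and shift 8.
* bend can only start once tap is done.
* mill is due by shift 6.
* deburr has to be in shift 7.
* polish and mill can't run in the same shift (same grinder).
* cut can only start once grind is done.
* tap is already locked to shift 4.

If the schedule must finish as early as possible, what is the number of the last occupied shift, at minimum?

The precedence chain requires at least 2 distinct shifts.
With at most 1 per shift and 9 operations, at least 9 shifts are needed.
deburr can't be placed before shift 7, so the schedule must run through at least shift 7.
9 works (last occupied shift: shift 9): for example cut -> shift 3, mill -> shift 1, bend -> shift 6, deburr -> shift 7, tap -> shift 4, bore -> shift 8, grind -> shift 2, weld -> shift 9, polish -> shift 5.

9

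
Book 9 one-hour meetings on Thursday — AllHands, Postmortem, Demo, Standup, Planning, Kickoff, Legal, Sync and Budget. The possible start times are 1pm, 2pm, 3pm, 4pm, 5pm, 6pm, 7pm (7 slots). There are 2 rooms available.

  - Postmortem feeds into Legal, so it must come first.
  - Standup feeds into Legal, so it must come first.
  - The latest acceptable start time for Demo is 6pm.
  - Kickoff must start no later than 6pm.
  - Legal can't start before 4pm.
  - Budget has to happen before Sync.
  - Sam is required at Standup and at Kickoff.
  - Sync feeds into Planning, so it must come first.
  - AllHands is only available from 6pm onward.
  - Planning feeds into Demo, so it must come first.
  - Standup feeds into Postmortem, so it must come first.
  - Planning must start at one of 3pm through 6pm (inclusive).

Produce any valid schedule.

Sync=2pm; AllHands=6pm; Postmortem=3pm; Demo=4pm; Budget=1pm; Planning=3pm; Legal=4pm; Kickoff=1pm; Standup=2pm

Checking: Postmortem(3pm) before Legal(4pm); Planning(3pm) before Demo(4pm); Budget(1pm) before Sync(2pm); Standup(2pm) before Postmortem(3pm); Sync(2pm) before Planning(3pm); Standup(2pm) before Legal(4pm); Standup(2pm) != Kickoff(1pm); Kickoff=1pm in [1pm,6pm]; Demo=4pm in [1pm,6pm]; Planning=3pm in [3pm,6pm]; AllHands=6pm in [6pm,7pm]; Legal=4pm in [4pm,7pm]; max 2 per slot (cap 2).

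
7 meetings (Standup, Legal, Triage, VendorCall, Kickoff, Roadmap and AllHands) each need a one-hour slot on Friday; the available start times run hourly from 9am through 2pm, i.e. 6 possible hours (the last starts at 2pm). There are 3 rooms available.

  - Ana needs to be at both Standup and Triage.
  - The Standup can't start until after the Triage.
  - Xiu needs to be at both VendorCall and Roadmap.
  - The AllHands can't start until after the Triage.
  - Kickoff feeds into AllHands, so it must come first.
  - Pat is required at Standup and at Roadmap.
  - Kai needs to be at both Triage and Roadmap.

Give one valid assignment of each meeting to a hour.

VendorCall=10am; Legal=9am; Roadmap=11am; Standup=10am; Kickoff=9am; Triage=9am; AllHands=10am

Checking: Triage(9am) before AllHands(10am); Triage(9am) before Standup(10am); Kickoff(9am) before AllHands(10am); VendorCall(10am) != Roadmap(11am); Standup(10am) != Triage(9am); Triage(9am) != Roadmap(11am); Standup(10am) != Roadmap(11am); max 3 per hour (cap 3).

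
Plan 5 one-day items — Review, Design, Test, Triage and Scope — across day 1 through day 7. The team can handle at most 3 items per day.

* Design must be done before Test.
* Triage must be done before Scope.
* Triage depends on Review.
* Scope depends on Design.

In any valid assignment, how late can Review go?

day 5

Downstream work caps Review at day 5.
Review at day 5 is achievable: Triage=day 6; Design=day 1; Scope=day 7; Test=day 2; Review=day 5.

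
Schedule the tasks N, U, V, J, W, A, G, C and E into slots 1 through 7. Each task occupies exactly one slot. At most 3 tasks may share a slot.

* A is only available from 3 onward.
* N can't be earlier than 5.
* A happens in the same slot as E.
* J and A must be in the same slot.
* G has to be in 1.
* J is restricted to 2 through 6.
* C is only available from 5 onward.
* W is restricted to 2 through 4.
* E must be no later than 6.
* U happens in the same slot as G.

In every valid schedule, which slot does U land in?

U must be in the same slot as G, which can't be after 1, so U is at most 1.
So U is pinned to 1.

1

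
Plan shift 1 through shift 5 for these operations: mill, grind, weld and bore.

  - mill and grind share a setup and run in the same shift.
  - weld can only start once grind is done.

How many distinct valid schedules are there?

Splitting on mill: it can be shift 1 (20), shift 2 (15), shift 3 (10), shift 4 (5). Listing each branch's schedules as (grind, weld, bore) by shift number:
mill=shift 1: (1,2,1) (1,2,2) (1,2,3) (1,2,4) (1,2,5) (1,3,1) (1,3,2) (1,3,3) (1,3,4) (1,3,5) (1,4,1) (1,4,2) (1,4,3) (1,4,4) (1,4,5) (1,5,1) (1,5,2) (1,5,3) (1,5,4) (1,5,5) — 20.
mill=shift 2: (2,3,1) (2,3,2) (2,3,3) (2,3,4) (2,3,5) (2,4,1) (2,4,2) (2,4,3) (2,4,4) (2,4,5) (2,5,1) (2,5,2) (2,5,3) (2,5,4) (2,5,5) — 15.
mill=shift 3: (3,4,1) (3,4,2) (3,4,3) (3,4,4) (3,4,5) (3,5,1) (3,5,2) (3,5,3) (3,5,4) (3,5,5) — 10.
mill=shift 4: (4,5,1) (4,5,2) (4,5,3) (4,5,4) (4,5,5) — 5.
Summing: 20 + 15 + 10 + 5 = 50.

50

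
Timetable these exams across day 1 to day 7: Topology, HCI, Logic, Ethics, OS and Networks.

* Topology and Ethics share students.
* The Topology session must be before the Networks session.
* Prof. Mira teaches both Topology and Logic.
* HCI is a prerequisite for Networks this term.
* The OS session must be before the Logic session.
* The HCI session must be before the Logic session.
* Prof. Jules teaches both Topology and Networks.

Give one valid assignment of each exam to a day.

OS -> day 1; Topology -> day 1; HCI -> day 1; Logic -> day 2; Ethics -> day 2; Networks -> day 2

Checking: Topology(day 1) before Networks(day 2); HCI(day 1) before Networks(day 2); OS(day 1) before Logic(day 2); HCI(day 1) before Logic(day 2); Topology(day 1) != Networks(day 2); Topology(day 1) != Ethics(day 2); Topology(day 1) != Logic(day 2).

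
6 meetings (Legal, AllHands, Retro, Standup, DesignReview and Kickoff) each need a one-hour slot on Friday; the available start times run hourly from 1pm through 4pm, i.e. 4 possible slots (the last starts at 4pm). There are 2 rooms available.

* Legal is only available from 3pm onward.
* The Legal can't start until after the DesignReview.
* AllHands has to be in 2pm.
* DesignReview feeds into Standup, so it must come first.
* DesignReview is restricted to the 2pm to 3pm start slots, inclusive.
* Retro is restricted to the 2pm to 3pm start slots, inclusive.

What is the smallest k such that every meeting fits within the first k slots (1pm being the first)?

The precedence chain requires at least 2 distinct slots.
With at most 2 per slot and 6 meetings, at least 3 slots are needed.
Legal can't be placed before 3pm — that is slot 3 counting from 1pm — so the schedule must run through at least 3 slots.
Could 3 slots be enough, i.e. nothing placed later than 3pm? No: Legal's window within 3 slots is {3pm}; AllHands's window within 3 slots is {2pm}; Retro's window within 3 slots is {2pm, 3pm}; DesignReview's window within 3 slots is {2pm, 3pm}; Standup must come after DesignReview (at 2pm or later) → {3pm}; DesignReview must come before Standup (at 3pm or earlier) → {2pm}; Retro can't use 2pm, already full with AllHands and DesignReview (limit 2) → {3pm}; that puts Legal, Retro and Standup all in 3pm — more than 2 per slot.
So 3 slots is not enough.
4 works (last occupied slot: 4pm): for example Kickoff in 1pm; Legal in 3pm; Standup in 4pm; AllHands in 2pm; Retro in 3pm; DesignReview in 2pm.

4 slots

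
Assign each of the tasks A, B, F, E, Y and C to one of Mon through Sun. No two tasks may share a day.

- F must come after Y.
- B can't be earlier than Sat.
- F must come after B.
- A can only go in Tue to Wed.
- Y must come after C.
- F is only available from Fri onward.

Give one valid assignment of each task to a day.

F -> Sun, A -> Tue, E -> Thu, Y -> Wed, C -> Mon, B -> Sat

Checking: C(Mon) before Y(Wed); B(Sat) before F(Sun); Y(Wed) before F(Sun); F=Sun in [Fri,Sun]; A=Tue in [Tue,Wed]; B=Sat in [Sat,Sun]; max 1 per day (cap 1).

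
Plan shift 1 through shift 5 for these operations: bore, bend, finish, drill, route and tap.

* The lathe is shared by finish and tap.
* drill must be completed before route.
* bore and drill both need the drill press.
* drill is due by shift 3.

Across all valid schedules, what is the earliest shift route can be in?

Precedence pushes route to at least shift 2.
route at shift 2 is achievable: route in shift 2, tap in shift 2, bend in shift 1, finish in shift 1, bore in shift 2, drill in shift 1.

shift 2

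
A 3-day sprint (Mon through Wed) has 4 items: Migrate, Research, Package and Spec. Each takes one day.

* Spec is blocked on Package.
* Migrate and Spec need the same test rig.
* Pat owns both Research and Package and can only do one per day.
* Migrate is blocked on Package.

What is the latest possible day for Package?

Downstream work caps Package at Tue.
Package at Mon is achievable: Research -> Tue; Migrate -> Tue; Spec -> Wed; Package -> Mon.
Nothing later works — the conflict constraints rule out every day after Mon.

Mon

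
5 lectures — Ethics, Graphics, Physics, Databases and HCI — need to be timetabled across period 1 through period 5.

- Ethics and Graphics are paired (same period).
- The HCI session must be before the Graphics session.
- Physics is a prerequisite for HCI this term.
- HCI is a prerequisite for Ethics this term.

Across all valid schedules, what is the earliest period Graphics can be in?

Precedence pushes Graphics to at least period 3.
Graphics at period 3 is achievable: Graphics in period 3, Ethics in period 3, Databases in period 1, HCI in period 2, Physics in period 1.

period 3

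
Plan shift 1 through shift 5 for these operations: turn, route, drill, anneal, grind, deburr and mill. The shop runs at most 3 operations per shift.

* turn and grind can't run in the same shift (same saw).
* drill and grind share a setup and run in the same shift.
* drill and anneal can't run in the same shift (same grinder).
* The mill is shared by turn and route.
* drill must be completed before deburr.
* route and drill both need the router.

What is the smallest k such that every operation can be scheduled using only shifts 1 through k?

The precedence chain requires at least 2 distinct shifts.
With at most 3 per shift and 7 operations, at least 3 shifts are needed.
3 works (last occupied shift: shift 3): for example turn=shift 2; deburr=shift 2; route=shift 3; mill=shift 1; anneal=shift 2; grind=shift 1; drill=shift 1.

3 shifts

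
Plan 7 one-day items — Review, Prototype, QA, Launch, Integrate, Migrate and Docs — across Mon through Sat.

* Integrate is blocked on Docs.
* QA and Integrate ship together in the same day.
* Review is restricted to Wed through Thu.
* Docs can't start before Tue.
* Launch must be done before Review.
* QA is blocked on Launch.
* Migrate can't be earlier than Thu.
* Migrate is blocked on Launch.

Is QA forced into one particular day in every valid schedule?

QA can be Wed (e.g. Migrate -> Thu; Integrate -> Wed; QA -> Wed; Prototype -> Mon; Review -> Wed; Docs -> Tue; Launch -> Mon) or Thu (e.g. Migrate in Thu, Prototype in Mon, Launch in Mon, Docs in Tue, QA in Thu, Review in Wed, Integrate in Thu).

No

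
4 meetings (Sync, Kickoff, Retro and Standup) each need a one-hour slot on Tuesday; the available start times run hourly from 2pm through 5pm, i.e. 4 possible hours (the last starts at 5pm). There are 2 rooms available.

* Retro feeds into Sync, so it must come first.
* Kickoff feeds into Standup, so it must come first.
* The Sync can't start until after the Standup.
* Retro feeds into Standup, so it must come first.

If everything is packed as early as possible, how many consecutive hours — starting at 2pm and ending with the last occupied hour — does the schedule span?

The precedence chain requires at least 3 distinct hours.
With at most 2 per hour and 4 meetings, at least 2 hours are needed.
3 works (last occupied hour: 4pm): for example Standup=3pm, Sync=4pm, Retro=2pm, Kickoff=2pm.

3 hours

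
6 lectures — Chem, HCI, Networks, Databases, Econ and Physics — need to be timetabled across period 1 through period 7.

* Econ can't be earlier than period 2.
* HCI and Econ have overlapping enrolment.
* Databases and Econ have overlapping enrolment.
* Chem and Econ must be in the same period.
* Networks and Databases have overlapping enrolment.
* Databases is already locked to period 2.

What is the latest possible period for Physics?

period 7

Physics at period 7 is achievable: Chem -> period 3, Econ -> period 3, Physics -> period 7, Networks -> period 1, HCI -> period 1, Databases -> period 2.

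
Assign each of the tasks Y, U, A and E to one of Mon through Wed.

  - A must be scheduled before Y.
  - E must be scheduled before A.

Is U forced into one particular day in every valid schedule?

U can be Mon (e.g. E in Mon; U in Mon; Y in Wed; A in Tue) or Tue (e.g. U in Tue, A in Tue, Y in Wed, E in Mon).

No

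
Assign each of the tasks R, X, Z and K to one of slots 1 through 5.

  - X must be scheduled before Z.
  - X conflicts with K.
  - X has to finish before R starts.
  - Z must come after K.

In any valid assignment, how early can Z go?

Precedence pushes Z to at least 2.
Z at 3 is achievable: Z in 3; X in 1; R in 2; K in 2.
Nothing earlier works — the conflict constraints rule out every slot before 3.

3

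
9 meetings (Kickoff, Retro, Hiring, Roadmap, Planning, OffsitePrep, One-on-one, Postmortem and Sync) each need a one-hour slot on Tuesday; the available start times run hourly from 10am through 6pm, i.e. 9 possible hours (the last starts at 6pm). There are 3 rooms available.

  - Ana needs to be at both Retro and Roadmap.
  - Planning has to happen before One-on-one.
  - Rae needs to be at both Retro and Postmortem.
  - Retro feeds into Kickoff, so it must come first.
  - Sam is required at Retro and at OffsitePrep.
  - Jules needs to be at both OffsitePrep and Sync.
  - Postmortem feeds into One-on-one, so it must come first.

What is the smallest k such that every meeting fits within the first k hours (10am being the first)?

3 hours

The precedence chain requires at least 2 distinct hours.
With at most 3 per hour and 9 meetings, at least 3 hours are needed.
3 works (last occupied hour: 12pm): for example OffsitePrep -> 12pm; Kickoff -> 12pm; One-on-one -> 11am; Postmortem -> 10am; Retro -> 11am; Planning -> 10am; Hiring -> 10am; Sync -> 11am; Roadmap -> 12pm.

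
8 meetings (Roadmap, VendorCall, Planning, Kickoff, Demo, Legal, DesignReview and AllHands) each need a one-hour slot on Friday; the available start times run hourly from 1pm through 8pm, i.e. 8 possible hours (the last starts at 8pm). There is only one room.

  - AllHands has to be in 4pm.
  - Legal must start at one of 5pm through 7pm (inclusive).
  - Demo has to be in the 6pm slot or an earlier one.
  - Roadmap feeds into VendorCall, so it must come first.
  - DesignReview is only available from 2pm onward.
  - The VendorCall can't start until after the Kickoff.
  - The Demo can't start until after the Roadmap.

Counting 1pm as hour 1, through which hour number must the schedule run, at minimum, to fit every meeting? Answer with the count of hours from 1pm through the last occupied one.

The precedence chain requires at least 2 distinct hours.
With at most 1 per hour and 8 meetings, at least 8 hours are needed.
Legal can't be placed before 5pm — that is hour 5 counting from 1pm — so the schedule must run through at least 5 hours.
8 works (last occupied hour: 8pm): for example VendorCall=7pm, AllHands=4pm, Demo=2pm, Planning=8pm, Kickoff=6pm, Roadmap=1pm, DesignReview=3pm, Legal=5pm.

8 hours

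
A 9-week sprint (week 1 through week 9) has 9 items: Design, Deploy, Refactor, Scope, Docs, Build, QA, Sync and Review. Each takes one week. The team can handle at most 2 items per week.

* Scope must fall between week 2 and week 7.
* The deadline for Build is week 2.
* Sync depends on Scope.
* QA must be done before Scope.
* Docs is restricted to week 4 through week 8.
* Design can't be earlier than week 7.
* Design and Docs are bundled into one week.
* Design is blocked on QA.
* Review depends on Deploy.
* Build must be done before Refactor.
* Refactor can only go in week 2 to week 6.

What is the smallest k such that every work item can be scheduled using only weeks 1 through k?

7 weeks

The precedence chain requires at least 3 distinct weeks.
With at most 2 per week and 9 work items, at least 5 weeks are needed.
Design can't be placed before week 7, so the schedule must run through at least week 7.
7 works (last occupied week: week 7): for example Review=week 4; Build=week 1; Sync=week 3; Docs=week 7; Design=week 7; QA=week 1; Refactor=week 2; Deploy=week 3; Scope=week 2.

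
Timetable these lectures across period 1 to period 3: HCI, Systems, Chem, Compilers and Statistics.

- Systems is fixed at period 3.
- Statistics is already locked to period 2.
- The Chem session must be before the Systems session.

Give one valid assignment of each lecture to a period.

Statistics in period 2; Systems in period 3; Chem in period 1; Compilers in period 1; HCI in period 1

Checking: Chem(period 1) before Systems(period 3); Statistics=period 2 in [period 2,period 2]; Systems=period 3 in [period 3,period 3].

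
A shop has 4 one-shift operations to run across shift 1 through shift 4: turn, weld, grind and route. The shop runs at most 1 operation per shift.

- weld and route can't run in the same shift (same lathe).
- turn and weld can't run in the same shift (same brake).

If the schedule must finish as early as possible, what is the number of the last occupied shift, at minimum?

With at most 1 per shift and 4 operations, at least 4 shifts are needed.
4 works (last occupied shift: shift 4): for example weld -> shift 2; route -> shift 4; grind -> shift 3; turn -> shift 1.

4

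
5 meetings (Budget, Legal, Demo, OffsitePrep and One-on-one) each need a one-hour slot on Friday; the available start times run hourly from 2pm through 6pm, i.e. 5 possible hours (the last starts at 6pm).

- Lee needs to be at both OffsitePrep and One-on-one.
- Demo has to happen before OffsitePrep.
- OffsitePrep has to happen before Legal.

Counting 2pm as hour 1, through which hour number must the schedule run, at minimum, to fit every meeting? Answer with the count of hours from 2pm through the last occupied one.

The precedence chain requires at least 3 distinct hours.
3 works (last occupied hour: 4pm): for example Legal=4pm; Demo=2pm; Budget=2pm; One-on-one=2pm; OffsitePrep=3pm.

3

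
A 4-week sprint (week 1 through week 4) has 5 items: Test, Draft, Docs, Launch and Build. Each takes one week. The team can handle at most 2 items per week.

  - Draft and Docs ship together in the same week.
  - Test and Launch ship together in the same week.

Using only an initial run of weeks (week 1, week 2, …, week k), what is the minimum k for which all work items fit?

With at most 2 per week and 5 work items, at least 3 weeks are needed.
3 works (last occupied week: week 3): for example Docs -> week 2; Test -> week 1; Build -> week 3; Launch -> week 1; Draft -> week 2.

3 weeks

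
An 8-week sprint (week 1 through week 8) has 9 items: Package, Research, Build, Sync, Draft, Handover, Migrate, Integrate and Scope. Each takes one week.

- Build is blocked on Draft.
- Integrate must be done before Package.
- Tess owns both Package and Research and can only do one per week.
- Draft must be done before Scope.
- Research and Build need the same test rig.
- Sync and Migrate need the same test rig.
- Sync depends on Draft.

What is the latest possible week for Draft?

week 7

Downstream work caps Draft at week 7.
Draft at week 7 is achievable: Scope in week 8; Migrate in week 1; Sync in week 8; Draft in week 7; Build in week 8; Integrate in week 1; Package in week 2; Handover in week 1; Research in week 1.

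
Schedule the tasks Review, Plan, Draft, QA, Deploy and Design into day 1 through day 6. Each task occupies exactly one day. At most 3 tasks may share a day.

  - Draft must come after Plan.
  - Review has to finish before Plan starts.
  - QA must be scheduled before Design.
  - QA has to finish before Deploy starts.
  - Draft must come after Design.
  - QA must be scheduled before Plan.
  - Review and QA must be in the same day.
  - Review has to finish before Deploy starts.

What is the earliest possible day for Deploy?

Precedence pushes Deploy to at least day 2.
Deploy at day 2 is achievable: Design in day 2, Plan in day 2, Draft in day 3, QA in day 1, Review in day 1, Deploy in day 2.

day 2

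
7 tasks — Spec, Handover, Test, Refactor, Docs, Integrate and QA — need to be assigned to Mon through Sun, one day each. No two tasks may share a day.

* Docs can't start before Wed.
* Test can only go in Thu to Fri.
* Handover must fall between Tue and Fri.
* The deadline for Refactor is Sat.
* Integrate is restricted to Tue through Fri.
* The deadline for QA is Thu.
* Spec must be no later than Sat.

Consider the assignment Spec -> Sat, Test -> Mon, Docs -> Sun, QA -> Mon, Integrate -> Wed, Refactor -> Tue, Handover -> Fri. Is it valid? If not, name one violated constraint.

The deadline for QA is Thu — holds.
Test can only go in Thu to Fri — violated.
Docs can't start before Wed — holds.
Handover must fall between Tue and Fri — holds.
Integrate is restricted to Tue through Fri — holds.
Spec must be no later than Sat — holds.
No two tasks may share a day — violated.
The deadline for Refactor is Sat — holds.

No. Test can only go in Thu to Fri is not satisfied.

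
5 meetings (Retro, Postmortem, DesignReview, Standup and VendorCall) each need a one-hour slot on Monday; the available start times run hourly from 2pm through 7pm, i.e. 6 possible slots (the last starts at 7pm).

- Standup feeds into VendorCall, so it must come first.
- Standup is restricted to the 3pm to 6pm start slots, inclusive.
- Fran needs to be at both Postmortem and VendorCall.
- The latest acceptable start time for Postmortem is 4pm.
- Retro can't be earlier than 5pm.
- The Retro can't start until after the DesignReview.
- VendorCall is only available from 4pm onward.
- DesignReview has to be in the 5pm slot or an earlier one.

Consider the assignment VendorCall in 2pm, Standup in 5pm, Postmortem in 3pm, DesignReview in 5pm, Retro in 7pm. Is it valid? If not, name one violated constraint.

Retro can't be earlier than 5pm — holds.
The Retro can't start until after the DesignReview — holds.
The latest acceptable start time for Postmortem is 4pm — holds.
DesignReview has to be in the 5pm slot or an earlier one — holds.
Standup feeds into VendorCall, so it must come first — violated.
Standup is restricted to the 3pm to 6pm start slots, inclusive — holds.
Fran needs to be at both Postmortem and VendorCall — holds.
VendorCall is only available from 4pm onward — violated.

No. VendorCall is only available from 4pm onward is not satisfied.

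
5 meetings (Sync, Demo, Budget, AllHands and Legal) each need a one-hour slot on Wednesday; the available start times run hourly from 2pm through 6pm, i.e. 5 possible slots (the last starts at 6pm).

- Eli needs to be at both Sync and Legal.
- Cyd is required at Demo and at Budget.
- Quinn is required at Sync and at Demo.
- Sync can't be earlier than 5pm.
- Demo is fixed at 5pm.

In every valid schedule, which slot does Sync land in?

6pm

Sync's window is 5pm–6pm.
Demo is fixed at 5pm, and Sync can't share a slot with Demo.
So Sync must be 6pm.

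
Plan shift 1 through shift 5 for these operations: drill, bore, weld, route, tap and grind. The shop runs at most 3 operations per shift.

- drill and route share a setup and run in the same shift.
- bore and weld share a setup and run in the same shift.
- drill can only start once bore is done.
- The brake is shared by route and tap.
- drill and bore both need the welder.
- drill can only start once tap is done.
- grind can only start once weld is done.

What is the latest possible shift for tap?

Downstream work caps tap at shift 4.
tap at shift 4 is achievable: drill in shift 5; weld in shift 1; grind in shift 2; tap in shift 4; route in shift 5; bore in shift 1.

shift 4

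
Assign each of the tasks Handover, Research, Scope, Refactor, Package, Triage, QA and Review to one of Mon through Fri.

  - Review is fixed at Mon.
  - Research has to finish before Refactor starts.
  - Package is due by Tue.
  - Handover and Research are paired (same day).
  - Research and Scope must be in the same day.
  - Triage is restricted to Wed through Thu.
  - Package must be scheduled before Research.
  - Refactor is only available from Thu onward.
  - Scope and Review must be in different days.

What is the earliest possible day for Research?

Tue

Precedence pushes Research to at least Tue; downstream work caps Research at Thu.
Research at Tue is achievable: Research=Tue, Triage=Wed, Package=Mon, Handover=Tue, QA=Mon, Review=Mon, Scope=Tue, Refactor=Thu.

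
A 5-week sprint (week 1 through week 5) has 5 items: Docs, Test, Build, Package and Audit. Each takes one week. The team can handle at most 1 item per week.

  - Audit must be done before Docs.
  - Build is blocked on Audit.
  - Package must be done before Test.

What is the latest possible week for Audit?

week 3

Downstream work caps Audit at week 4.
Audit at week 3 is achievable: Docs -> week 4, Audit -> week 3, Package -> week 1, Build -> week 5, Test -> week 2.
Nothing later works — the capacity limit rule out every week after week 3.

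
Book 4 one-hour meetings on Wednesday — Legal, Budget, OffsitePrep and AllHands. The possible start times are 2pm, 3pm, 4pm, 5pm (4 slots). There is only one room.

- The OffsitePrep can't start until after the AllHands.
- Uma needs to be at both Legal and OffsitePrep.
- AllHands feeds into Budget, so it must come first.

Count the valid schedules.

Splitting on Legal: it can be 2pm (2), 3pm (2), 4pm (2), 5pm (2). Listing each branch's schedules as (Budget, OffsitePrep, AllHands):
Legal=2pm: (4pm,5pm,3pm) (5pm,4pm,3pm) — 2.
Legal=3pm: (4pm,5pm,2pm) (5pm,4pm,2pm) — 2.
Legal=4pm: (3pm,5pm,2pm) (5pm,3pm,2pm) — 2.
Legal=5pm: (3pm,4pm,2pm) (4pm,3pm,2pm) — 2.
Summing: 2 + 2 + 2 + 2 = 8.

8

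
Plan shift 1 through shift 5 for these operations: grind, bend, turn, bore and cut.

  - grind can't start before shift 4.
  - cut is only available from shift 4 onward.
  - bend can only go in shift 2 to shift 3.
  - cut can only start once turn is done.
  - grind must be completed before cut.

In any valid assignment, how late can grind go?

shift 4

Grind is available from shift 4; downstream work caps grind at shift 4.
grind at shift 4 is achievable: cut in shift 5, bore in shift 1, bend in shift 2, turn in shift 1, grind in shift 4.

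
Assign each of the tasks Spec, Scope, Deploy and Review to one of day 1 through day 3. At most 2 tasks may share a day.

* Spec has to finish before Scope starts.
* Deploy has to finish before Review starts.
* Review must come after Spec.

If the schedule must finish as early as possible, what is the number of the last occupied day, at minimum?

day 2

The precedence chain requires at least 2 distinct days.
With at most 2 per day and 4 tasks, at least 2 days are needed.
2 works (last occupied day: day 2): for example Scope -> day 2, Spec -> day 1, Review -> day 2, Deploy -> day 1.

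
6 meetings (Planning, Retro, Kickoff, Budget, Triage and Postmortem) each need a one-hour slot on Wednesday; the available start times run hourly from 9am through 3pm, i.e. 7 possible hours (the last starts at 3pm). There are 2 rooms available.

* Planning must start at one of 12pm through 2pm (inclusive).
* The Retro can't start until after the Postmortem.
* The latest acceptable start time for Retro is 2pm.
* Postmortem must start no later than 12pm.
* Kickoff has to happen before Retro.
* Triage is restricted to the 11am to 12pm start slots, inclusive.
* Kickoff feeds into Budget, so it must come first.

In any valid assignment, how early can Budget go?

10am

Precedence pushes Budget to at least 10am.
Budget at 10am is achievable: Kickoff in 9am; Budget in 10am; Postmortem in 9am; Triage in 11am; Retro in 10am; Planning in 12pm.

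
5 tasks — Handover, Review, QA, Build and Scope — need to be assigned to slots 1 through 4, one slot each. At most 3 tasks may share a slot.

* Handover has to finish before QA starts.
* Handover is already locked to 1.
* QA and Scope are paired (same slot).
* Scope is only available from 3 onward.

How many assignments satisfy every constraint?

30

Splitting on Review: it can be 1 (8), 2 (8), 3 (7), 4 (7). Listing each branch's schedules as (Handover, QA, Build, Scope):
Review=1: (1,3,1,3) (1,3,2,3) (1,3,3,3) (1,3,4,3) (1,4,1,4) (1,4,2,4) (1,4,3,4) (1,4,4,4) — 8.
Review=2: (1,3,1,3) (1,3,2,3) (1,3,3,3) (1,3,4,3) (1,4,1,4) (1,4,2,4) (1,4,3,4) (1,4,4,4) — 8.
Review=3: (1,3,1,3) (1,3,2,3) (1,3,4,3) (1,4,1,4) (1,4,2,4) (1,4,3,4) (1,4,4,4) — 7.
Review=4: (1,3,1,3) (1,3,2,3) (1,3,3,3) (1,3,4,3) (1,4,1,4) (1,4,2,4) (1,4,3,4) — 7.
Summing: 8 + 8 + 7 + 7 = 30.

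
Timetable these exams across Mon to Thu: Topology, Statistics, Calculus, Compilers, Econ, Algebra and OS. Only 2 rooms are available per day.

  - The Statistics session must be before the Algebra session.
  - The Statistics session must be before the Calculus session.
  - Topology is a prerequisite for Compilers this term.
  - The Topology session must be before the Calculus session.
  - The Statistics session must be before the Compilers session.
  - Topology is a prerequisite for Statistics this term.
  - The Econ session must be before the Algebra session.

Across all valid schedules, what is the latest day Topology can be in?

Mon

Downstream work caps Topology at Tue.
Topology at Mon is achievable: Calculus in Wed; Econ in Mon; Compilers in Wed; OS in Tue; Statistics in Tue; Algebra in Thu; Topology in Mon.
Nothing later works — the capacity limit rule out every day after Mon.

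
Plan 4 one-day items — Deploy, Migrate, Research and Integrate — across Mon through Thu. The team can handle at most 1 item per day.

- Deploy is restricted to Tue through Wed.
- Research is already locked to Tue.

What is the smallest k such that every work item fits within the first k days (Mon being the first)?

With at most 1 per day and 4 work items, at least 4 days are needed.
Deploy can't be placed before Tue — that is day 2 counting from Mon — so the schedule must run through at least 2 days.
4 works (last occupied day: Thu): for example Migrate=Mon, Research=Tue, Integrate=Thu, Deploy=Wed.

4 days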